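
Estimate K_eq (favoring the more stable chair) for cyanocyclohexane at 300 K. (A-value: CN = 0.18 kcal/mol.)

One chair has the cyano group axial (E = 0.18 kcal/mol) and the other has it equatorial (E = 0).
ΔG = 0.18 kcal/mol between the two chairs.
K = exp(ΔG/RT) with R = 1.987×10⁻³ kcal mol⁻¹ K⁻¹ and T = 300 K gives K ≈ 1.35.

K ≈ 1.35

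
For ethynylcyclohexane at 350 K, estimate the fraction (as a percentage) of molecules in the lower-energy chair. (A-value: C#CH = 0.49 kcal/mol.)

One chair has the ethynyl group axial (E = 0.49 kcal/mol) and the other has it equatorial (E = 0).
ΔG = 0.49 kcal/mol between the two chairs.
K = exp(ΔG/RT) with R = 1.987×10⁻³ kcal mol⁻¹ K⁻¹ and T = 350 K gives K ≈ 2.02.
Fraction in the lower-energy chair = K/(K+1) = 66.9%.

66.9%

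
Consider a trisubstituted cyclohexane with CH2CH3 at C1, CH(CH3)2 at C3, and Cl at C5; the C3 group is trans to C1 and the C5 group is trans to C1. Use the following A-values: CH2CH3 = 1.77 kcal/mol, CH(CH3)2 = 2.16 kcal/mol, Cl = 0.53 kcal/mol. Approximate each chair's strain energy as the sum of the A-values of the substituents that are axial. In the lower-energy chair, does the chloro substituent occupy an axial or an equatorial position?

Chair I (ethyl axial, isopropyl equatorial, chloro equatorial): E = 1.77 kcal/mol.
Chair II (ethyl equatorial, isopropyl axial, chloro axial): E = 2.69 kcal/mol.
Chair I is the more stable (lower-energy) conformer, and in that chair the chloro group is equatorial.

equatorial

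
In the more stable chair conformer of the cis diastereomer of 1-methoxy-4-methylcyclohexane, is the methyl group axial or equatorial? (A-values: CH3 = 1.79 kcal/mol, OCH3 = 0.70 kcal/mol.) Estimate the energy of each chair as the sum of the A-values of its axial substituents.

C1 and C4 have opposite parity, so for the cis isomer the two substituents are one axial and one equatorial in each chair.
Chair I (methyl axial, methoxy equatorial): E = 1.79 kcal/mol.
Chair II (methyl equatorial, methoxy axial): E = 0.70 kcal/mol.
Chair II is the more stable (lower-energy) conformer, and in that chair the methyl group is equatorial.

equatorial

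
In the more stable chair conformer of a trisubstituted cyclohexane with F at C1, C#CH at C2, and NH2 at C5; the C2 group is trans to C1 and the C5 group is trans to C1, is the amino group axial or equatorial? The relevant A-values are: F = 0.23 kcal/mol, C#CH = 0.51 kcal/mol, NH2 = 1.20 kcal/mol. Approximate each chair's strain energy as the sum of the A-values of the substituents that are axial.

Chair I (fluoro axial, ethynyl axial, amino equatorial): E = 0.74 kcal/mol.
Chair II (fluoro equatorial, ethynyl equatorial, amino axial): E = 1.20 kcal/mol.
Chair I is the more stable (lower-energy) conformer, and in that chair the amino group is equatorial.

equatorial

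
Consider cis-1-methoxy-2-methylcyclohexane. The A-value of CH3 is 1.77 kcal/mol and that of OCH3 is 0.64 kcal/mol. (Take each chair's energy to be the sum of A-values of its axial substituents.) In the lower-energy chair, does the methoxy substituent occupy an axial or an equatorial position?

axial

C1 and C2 have opposite parity, so for the cis isomer the two substituents are one axial and one equatorial in each chair.
Chair I (methyl axial, methoxy equatorial): E = 1.77 kcal/mol.
Chair II (methyl equatorial, methoxy axial): E = 0.64 kcal/mol.
Chair II is the more stable (lower-energy) conformer, and in that chair the methoxy group is axial.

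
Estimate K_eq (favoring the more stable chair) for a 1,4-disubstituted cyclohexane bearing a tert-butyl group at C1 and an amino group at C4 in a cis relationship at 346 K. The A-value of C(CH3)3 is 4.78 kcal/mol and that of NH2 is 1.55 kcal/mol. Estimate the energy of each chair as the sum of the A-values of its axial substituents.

K ≈ 110

C1 and C4 have opposite parity, so for the cis isomer the two substituents are one axial and one equatorial in each chair.
Chair I (tert-butyl axial, amino equatorial): E = 4.78 kcal/mol; chair II (tert-butyl equatorial, amino axial): E = 1.55 kcal/mol.
ΔG = 3.23 kcal/mol between the two chairs.
K = exp(ΔG/RT) with R = 1.987×10⁻³ kcal mol⁻¹ K⁻¹ and T = 346 K gives K ≈ 110.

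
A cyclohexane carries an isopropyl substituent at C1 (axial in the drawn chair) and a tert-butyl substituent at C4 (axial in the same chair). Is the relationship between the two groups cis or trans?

C1 and C4 have opposite parity, so their axial bonds point in opposite directions.
With opposite-parity carbons, two substituents on the same face are one axial and one equatorial; opposite faces give both axial or both equatorial.
Here the groups are axial/axial → opposite face → trans.

trans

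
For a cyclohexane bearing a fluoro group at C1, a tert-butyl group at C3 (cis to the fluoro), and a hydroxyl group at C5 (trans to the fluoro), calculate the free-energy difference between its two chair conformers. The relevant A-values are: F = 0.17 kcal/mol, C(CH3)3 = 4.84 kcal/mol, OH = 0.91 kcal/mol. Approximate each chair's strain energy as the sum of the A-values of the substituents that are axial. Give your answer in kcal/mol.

Chair I (fluoro axial, tert-butyl axial, hydroxyl equatorial): E = 5.01 kcal/mol.
Chair II (fluoro equatorial, tert-butyl equatorial, hydroxyl axial): E = 0.91 kcal/mol.
ΔE = 5.01 − 0.91 = 4.10 kcal/mol; chair II is more stable.

4.10 kcal/mol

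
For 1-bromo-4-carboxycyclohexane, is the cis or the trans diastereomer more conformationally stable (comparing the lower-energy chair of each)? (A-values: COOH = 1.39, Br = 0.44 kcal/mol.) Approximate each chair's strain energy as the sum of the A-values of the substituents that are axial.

At 1,4 positions (parity opposite): cis → (a,e or e,a); trans → (e,e or a,a).
Best chair for cis: E = 0.44 kcal/mol; best chair for trans: E = 0.00 kcal/mol.
The trans isomer is lower by 0.44 kcal/mol.

trans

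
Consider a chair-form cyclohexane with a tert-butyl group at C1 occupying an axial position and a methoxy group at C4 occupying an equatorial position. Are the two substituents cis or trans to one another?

C1 and C4 have opposite parity, so their axial bonds point in opposite directions.
With opposite-parity carbons, two substituents on the same face are one axial and one equatorial; opposite faces give both axial or both equatorial.
Here the groups are axial/equatorial → same face → cis.

cis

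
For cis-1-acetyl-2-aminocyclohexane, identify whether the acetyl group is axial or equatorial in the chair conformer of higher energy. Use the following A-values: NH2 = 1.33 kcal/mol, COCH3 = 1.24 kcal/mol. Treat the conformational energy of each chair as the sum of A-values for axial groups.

C1 and C2 have opposite parity, so for the cis isomer the two substituents are one axial and one equatorial in each chair.
Chair I (amino axial, acetyl equatorial): E = 1.33 kcal/mol.
Chair II (amino equatorial, acetyl axial): E = 1.24 kcal/mol.
Chair I is the less stable (higher-energy) conformer, and in that chair the acetyl group is equatorial.

equatorial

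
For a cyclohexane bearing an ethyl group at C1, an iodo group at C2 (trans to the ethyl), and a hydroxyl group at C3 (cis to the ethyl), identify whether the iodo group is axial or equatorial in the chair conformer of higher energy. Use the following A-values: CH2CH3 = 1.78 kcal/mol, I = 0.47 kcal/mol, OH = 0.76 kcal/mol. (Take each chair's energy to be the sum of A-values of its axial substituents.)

axial

Chair I (ethyl axial, iodo axial, hydroxyl axial): E = 3.01 kcal/mol.
Chair II (ethyl equatorial, iodo equatorial, hydroxyl equatorial): E = 0.00 kcal/mol.
Chair I is the less stable (higher-energy) conformer, and in that chair the iodo group is axial.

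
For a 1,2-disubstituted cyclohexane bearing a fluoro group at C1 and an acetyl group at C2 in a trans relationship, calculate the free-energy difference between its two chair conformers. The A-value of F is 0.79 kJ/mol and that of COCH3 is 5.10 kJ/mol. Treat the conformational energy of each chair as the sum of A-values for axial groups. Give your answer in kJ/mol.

C1 and C2 have opposite parity, so for the trans isomer the two substituents are e,e in one chair and a,a in the other.
Chair I (fluoro axial, acetyl axial): E = 5.89 kJ/mol.
Chair II (fluoro equatorial, acetyl equatorial): E = 0.00 kJ/mol.
ΔE = 5.89 − 0.00 = 5.89 kJ/mol; chair II is more stable.

5.89 kJ/mol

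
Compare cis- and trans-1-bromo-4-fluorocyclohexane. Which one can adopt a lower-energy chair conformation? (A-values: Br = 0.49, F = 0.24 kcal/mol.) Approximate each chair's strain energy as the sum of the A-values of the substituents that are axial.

At 1,4 positions (parity opposite): cis → (a,e or e,a); trans → (e,e or a,a).
Best chair for cis: E = 0.24 kcal/mol; best chair for trans: E = 0.00 kcal/mol.
The trans isomer is lower by 0.24 kcal/mol.

trans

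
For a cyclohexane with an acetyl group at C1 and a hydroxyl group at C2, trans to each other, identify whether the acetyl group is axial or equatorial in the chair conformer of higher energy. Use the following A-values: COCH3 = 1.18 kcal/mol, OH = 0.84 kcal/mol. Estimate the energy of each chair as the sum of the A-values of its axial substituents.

axial

C1 and C2 have opposite parity, so for the trans isomer the two substituents are e,e in one chair and a,a in the other.
Chair I (acetyl axial, hydroxyl axial): E = 2.02 kcal/mol.
Chair II (acetyl equatorial, hydroxyl equatorial): E = 0.00 kcal/mol.
Chair I is the less stable (higher-energy) conformer, and in that chair the acetyl group is axial.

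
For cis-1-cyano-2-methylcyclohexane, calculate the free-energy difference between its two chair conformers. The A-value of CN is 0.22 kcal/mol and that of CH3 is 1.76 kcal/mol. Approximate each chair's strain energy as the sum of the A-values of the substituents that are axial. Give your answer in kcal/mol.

1.54 kcal/mol

C1 and C2 have opposite parity, so for the cis isomer the two substituents are one axial and one equatorial in each chair.
Chair I (cyano axial, methyl equatorial): E = 0.22 kcal/mol.
Chair II (cyano equatorial, methyl axial): E = 1.76 kcal/mol.
ΔE = 1.76 − 0.22 = 1.54 kcal/mol; chair I is more stable.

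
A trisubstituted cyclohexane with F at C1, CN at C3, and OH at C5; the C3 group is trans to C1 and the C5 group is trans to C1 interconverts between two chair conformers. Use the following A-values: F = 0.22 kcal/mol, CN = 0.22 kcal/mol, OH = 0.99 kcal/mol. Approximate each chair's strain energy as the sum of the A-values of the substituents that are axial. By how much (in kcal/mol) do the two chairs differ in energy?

0.99 kcal/mol

Chair I (fluoro axial, cyano equatorial, hydroxyl equatorial): E = 0.22 kcal/mol.
Chair II (fluoro equatorial, cyano axial, hydroxyl axial): E = 1.21 kcal/mol.
ΔE = 1.21 − 0.22 = 0.99 kcal/mol; chair I is more stable.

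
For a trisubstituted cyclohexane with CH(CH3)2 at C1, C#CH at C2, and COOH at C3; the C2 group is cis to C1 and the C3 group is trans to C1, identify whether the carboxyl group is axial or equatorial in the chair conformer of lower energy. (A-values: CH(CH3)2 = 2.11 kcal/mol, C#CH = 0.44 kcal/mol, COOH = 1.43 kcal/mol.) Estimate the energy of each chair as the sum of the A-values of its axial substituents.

Chair I (isopropyl axial, ethynyl equatorial, carboxyl equatorial): E = 2.11 kcal/mol.
Chair II (isopropyl equatorial, ethynyl axial, carboxyl axial): E = 1.87 kcal/mol.
Chair II is the more stable (lower-energy) conformer, and in that chair the carboxyl group is axial.

axial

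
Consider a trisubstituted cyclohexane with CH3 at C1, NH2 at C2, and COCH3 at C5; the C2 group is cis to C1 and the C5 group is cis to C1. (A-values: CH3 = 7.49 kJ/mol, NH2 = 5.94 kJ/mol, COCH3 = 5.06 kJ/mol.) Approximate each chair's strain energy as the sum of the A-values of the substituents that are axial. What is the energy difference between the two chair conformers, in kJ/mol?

6.61 kJ/mol

Chair I (methyl axial, amino equatorial, acetyl axial): E = 12.55 kJ/mol.
Chair II (methyl equatorial, amino axial, acetyl equatorial): E = 5.94 kJ/mol.
ΔE = 12.55 − 5.94 = 6.61 kJ/mol; chair II is more stable.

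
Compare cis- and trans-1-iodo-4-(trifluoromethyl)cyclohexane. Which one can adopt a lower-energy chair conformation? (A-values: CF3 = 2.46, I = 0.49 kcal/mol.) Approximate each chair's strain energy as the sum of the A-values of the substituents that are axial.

At 1,4 positions (parity opposite): cis → (a,e or e,a); trans → (e,e or a,a).
Best chair for cis: E = 0.49 kcal/mol; best chair for trans: E = 0.00 kcal/mol.
The trans isomer is lower by 0.49 kcal/mol.

trans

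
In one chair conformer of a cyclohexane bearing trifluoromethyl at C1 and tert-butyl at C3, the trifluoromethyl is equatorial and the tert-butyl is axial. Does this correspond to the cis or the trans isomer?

C1 and C3 have the same parity, so their axial bonds point in the same direction.
With same-parity carbons, two substituents on the same face are both axial or both equatorial; opposite faces give one of each.
Here the groups are equatorial/axial → opposite face → trans.

trans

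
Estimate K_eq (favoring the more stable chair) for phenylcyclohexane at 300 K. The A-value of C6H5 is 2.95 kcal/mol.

One chair has the phenyl group axial (E = 2.95 kcal/mol) and the other has it equatorial (E = 0).
ΔG = 2.95 kcal/mol between the two chairs.
K = exp(ΔG/RT) with R = 1.987×10⁻³ kcal mol⁻¹ K⁻¹ and T = 300 K gives K ≈ 141.

K ≈ 141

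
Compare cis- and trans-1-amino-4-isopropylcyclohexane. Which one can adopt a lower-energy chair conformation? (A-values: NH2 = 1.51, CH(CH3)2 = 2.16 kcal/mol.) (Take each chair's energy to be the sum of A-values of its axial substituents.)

At 1,4 positions (parity opposite): cis → (a,e or e,a); trans → (e,e or a,a).
Best chair for cis: E = 1.51 kcal/mol; best chair for trans: E = 0.00 kcal/mol.
The trans isomer is lower by 1.51 kcal/mol.

trans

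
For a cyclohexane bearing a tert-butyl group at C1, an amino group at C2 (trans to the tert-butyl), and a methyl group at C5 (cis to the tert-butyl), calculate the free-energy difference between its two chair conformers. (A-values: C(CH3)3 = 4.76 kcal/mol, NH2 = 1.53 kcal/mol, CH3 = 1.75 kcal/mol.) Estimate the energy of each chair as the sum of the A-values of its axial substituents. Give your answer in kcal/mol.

8.04 kcal/mol

Chair I (tert-butyl axial, amino axial, methyl axial): E = 8.04 kcal/mol.
Chair II (tert-butyl equatorial, amino equatorial, methyl equatorial): E = 0.00 kcal/mol.
ΔE = 8.04 − 0.00 = 8.04 kcal/mol; chair II is more stable.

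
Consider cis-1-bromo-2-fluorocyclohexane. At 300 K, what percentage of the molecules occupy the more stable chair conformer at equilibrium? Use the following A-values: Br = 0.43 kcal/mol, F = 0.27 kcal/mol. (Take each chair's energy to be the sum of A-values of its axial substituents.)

56.7%

C1 and C2 have opposite parity, so for the cis isomer the two substituents are one axial and one equatorial in each chair.
Chair I (bromo axial, fluoro equatorial): E = 0.43 kcal/mol; chair II (bromo equatorial, fluoro axial): E = 0.27 kcal/mol.
ΔG = 0.16 kcal/mol between the two chairs.
K = exp(ΔG/RT) with R = 1.987×10⁻³ kcal mol⁻¹ K⁻¹ and T = 300 K gives K ≈ 1.31.
Fraction in the lower-energy chair = K/(K+1) = 56.7%.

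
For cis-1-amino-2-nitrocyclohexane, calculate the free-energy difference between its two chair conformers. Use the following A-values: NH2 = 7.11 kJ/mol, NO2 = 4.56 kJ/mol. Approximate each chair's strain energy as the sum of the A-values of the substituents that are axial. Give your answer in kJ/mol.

C1 and C2 have opposite parity, so for the cis isomer the two substituents are one axial and one equatorial in each chair.
Chair I (amino axial, nitro equatorial): E = 7.11 kJ/mol.
Chair II (amino equatorial, nitro axial): E = 4.56 kJ/mol.
ΔE = 7.11 − 4.56 = 2.55 kJ/mol; chair II is more stable.

2.55 kJ/mol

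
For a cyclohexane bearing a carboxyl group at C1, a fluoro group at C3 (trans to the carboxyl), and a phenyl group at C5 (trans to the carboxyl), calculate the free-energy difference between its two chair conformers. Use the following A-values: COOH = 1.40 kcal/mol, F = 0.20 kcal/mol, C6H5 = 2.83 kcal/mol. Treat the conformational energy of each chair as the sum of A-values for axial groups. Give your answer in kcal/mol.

Chair I (carboxyl axial, fluoro equatorial, phenyl equatorial): E = 1.40 kcal/mol.
Chair II (carboxyl equatorial, fluoro axial, phenyl axial): E = 3.03 kcal/mol.
ΔE = 3.03 − 1.40 = 1.63 kcal/mol; chair I is more stable.

1.63 kcal/mol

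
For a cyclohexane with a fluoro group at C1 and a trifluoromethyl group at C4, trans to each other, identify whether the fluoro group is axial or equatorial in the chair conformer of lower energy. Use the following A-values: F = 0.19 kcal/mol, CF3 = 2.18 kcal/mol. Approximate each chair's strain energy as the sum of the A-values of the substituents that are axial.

C1 and C4 have opposite parity, so for the trans isomer the two substituents are e,e in one chair and a,a in the other.
Chair I (fluoro axial, trifluoromethyl axial): E = 2.37 kcal/mol.
Chair II (fluoro equatorial, trifluoromethyl equatorial): E = 0.00 kcal/mol.
Chair II is the more stable (lower-energy) conformer, and in that chair the fluoro group is equatorial.

equatorial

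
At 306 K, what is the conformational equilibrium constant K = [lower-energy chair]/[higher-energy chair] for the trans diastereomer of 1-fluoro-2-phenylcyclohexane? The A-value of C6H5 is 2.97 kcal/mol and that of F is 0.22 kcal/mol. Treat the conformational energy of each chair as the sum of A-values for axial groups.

C1 and C2 have opposite parity, so for the trans isomer the two substituents are e,e in one chair and a,a in the other.
Chair I (phenyl axial, fluoro axial): E = 3.19 kcal/mol; chair II (phenyl equatorial, fluoro equatorial): E = 0.00 kcal/mol.
ΔG = 3.19 kcal/mol between the two chairs.
K = exp(ΔG/RT) with R = 1.987×10⁻³ kcal mol⁻¹ K⁻¹ and T = 306 K gives K ≈ 190.

K ≈ 190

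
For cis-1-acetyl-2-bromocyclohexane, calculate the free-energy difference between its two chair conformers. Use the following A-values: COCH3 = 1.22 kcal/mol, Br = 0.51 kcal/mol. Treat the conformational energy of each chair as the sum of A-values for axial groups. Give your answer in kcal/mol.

0.71 kcal/mol

C1 and C2 have opposite parity, so for the cis isomer the two substituents are one axial and one equatorial in each chair.
Chair I (acetyl axial, bromo equatorial): E = 1.22 kcal/mol.
Chair II (acetyl equatorial, bromo axial): E = 0.51 kcal/mol.
ΔE = 1.22 − 0.51 = 0.71 kcal/mol; chair II is more stable.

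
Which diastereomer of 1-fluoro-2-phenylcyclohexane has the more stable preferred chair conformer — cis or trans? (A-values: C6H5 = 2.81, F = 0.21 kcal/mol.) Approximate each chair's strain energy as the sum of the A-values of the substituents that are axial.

trans

At 1,2 positions (parity opposite): cis → (a,e or e,a); trans → (e,e or a,a).
Best chair for cis: E = 0.21 kcal/mol; best chair for trans: E = 0.00 kcal/mol.
The trans isomer is lower by 0.21 kcal/mol.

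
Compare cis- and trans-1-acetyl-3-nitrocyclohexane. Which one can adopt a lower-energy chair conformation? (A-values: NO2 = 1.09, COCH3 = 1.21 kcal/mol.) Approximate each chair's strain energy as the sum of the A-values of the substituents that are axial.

cis

At 1,3 positions (parity same): cis → (e,e or a,a); trans → (a,e or e,a).
Best chair for cis: E = 0.00 kcal/mol; best chair for trans: E = 1.09 kcal/mol.
The cis isomer is lower by 1.09 kcal/mol.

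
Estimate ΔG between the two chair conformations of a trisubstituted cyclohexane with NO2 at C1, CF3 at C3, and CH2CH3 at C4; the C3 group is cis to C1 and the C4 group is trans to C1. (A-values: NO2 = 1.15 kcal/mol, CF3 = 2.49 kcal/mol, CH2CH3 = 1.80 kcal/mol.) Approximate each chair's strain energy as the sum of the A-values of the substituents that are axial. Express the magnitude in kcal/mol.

5.44 kcal/mol

Chair I (nitro axial, trifluoromethyl axial, ethyl axial): E = 5.44 kcal/mol.
Chair II (nitro equatorial, trifluoromethyl equatorial, ethyl equatorial): E = 0.00 kcal/mol.
ΔE = 5.44 − 0.00 = 5.44 kcal/mol; chair II is more stable.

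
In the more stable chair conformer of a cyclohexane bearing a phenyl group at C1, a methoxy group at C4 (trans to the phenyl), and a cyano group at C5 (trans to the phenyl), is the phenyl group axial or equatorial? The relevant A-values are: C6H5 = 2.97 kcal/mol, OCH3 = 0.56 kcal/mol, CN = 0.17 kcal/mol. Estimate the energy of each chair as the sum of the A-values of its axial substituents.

equatorial

Chair I (phenyl axial, methoxy axial, cyano equatorial): E = 3.53 kcal/mol.
Chair II (phenyl equatorial, methoxy equatorial, cyano axial): E = 0.17 kcal/mol.
Chair II is the more stable (lower-energy) conformer, and in that chair the phenyl group is equatorial.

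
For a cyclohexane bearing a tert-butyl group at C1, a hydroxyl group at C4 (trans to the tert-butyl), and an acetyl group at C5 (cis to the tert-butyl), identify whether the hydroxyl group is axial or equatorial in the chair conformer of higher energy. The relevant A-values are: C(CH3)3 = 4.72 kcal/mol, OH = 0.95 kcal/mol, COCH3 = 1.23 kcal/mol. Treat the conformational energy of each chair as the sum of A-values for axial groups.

axial

Chair I (tert-butyl axial, hydroxyl axial, acetyl axial): E = 6.90 kcal/mol.
Chair II (tert-butyl equatorial, hydroxyl equatorial, acetyl equatorial): E = 0.00 kcal/mol.
Chair I is the less stable (higher-energy) conformer, and in that chair the hydroxyl group is axial.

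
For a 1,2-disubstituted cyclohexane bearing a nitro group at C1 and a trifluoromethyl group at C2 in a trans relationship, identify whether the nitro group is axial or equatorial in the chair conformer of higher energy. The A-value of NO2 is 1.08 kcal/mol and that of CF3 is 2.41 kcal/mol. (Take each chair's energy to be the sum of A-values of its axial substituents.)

axial

C1 and C2 have opposite parity, so for the trans isomer the two substituents are e,e in one chair and a,a in the other.
Chair I (nitro axial, trifluoromethyl axial): E = 3.49 kcal/mol.
Chair II (nitro equatorial, trifluoromethyl equatorial): E = 0.00 kcal/mol.
Chair I is the less stable (higher-energy) conformer, and in that chair the nitro group is axial.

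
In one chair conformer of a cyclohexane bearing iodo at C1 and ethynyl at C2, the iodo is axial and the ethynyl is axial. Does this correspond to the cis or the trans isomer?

C1 and C2 have opposite parity, so their axial bonds point in opposite directions.
With opposite-parity carbons, two substituents on the same face are one axial and one equatorial; opposite faces give both axial or both equatorial.
Here the groups are axial/axial → opposite face → trans.

trans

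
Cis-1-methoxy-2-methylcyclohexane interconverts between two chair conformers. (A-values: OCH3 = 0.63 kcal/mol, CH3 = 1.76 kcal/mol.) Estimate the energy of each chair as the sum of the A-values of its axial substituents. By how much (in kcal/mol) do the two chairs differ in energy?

1.13 kcal/mol

C1 and C2 have opposite parity, so for the cis isomer the two substituents are one axial and one equatorial in each chair.
Chair I (methoxy axial, methyl equatorial): E = 0.63 kcal/mol.
Chair II (methoxy equatorial, methyl axial): E = 1.76 kcal/mol.
ΔE = 1.76 − 0.63 = 1.13 kcal/mol; chair I is more stable.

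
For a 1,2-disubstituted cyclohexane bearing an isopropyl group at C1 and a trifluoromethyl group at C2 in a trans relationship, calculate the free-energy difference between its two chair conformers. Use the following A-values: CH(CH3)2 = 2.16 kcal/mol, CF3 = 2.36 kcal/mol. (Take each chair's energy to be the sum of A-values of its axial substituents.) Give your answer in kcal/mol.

4.52 kcal/mol

C1 and C2 have opposite parity, so for the trans isomer the two substituents are e,e in one chair and a,a in the other.
Chair I (isopropyl axial, trifluoromethyl axial): E = 4.52 kcal/mol.
Chair II (isopropyl equatorial, trifluoromethyl equatorial): E = 0.00 kcal/mol.
ΔE = 4.52 − 0.00 = 4.52 kcal/mol; chair II is more stable.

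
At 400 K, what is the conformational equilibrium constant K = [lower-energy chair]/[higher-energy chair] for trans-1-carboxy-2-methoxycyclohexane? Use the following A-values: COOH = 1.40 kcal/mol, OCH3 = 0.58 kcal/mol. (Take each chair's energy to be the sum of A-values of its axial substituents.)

K ≈ 12.1

C1 and C2 have opposite parity, so for the trans isomer the two substituents are e,e in one chair and a,a in the other.
Chair I (carboxyl axial, methoxy axial): E = 1.98 kcal/mol; chair II (carboxyl equatorial, methoxy equatorial): E = 0.00 kcal/mol.
ΔG = 1.98 kcal/mol between the two chairs.
K = exp(ΔG/RT) with R = 1.987×10⁻³ kcal mol⁻¹ K⁻¹ and T = 400 K gives K ≈ 12.1.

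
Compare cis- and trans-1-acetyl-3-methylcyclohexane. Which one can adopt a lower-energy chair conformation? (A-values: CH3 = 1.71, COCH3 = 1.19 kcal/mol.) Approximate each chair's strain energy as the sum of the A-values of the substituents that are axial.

At 1,3 positions (parity same): cis → (e,e or a,a); trans → (a,e or e,a).
Best chair for cis: E = 0.00 kcal/mol; best chair for trans: E = 1.19 kcal/mol.
The cis isomer is lower by 1.19 kcal/mol.

cis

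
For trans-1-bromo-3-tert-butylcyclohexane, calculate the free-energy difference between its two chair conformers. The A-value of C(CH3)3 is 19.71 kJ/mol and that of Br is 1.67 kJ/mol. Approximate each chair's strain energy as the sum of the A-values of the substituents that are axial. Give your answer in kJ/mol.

18.04 kJ/mol

C1 and C3 have the same parity, so for the trans isomer the two substituents are one axial and one equatorial in each chair.
Chair I (tert-butyl axial, bromo equatorial): E = 19.71 kJ/mol.
Chair II (tert-butyl equatorial, bromo axial): E = 1.67 kJ/mol.
ΔE = 19.71 − 1.67 = 18.04 kJ/mol; chair II is more stable.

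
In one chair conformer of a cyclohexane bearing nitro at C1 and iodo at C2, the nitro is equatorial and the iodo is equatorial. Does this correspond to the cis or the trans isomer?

C1 and C2 have opposite parity, so their axial bonds point in opposite directions.
With opposite-parity carbons, two substituents on the same face are one axial and one equatorial; opposite faces give both axial or both equatorial.
Here the groups are equatorial/equatorial → opposite face → trans.

trans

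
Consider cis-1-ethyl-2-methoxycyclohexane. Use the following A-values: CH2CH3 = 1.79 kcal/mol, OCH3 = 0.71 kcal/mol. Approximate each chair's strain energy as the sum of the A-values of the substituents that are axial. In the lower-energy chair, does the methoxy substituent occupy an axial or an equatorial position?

axial

C1 and C2 have opposite parity, so for the cis isomer the two substituents are one axial and one equatorial in each chair.
Chair I (ethyl axial, methoxy equatorial): E = 1.79 kcal/mol.
Chair II (ethyl equatorial, methoxy axial): E = 0.71 kcal/mol.
Chair II is the more stable (lower-energy) conformer, and in that chair the methoxy group is axial.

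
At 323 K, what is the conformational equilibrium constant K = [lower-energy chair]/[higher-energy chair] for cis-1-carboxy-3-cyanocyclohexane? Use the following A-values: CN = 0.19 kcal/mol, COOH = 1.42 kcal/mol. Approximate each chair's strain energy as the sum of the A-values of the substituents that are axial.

C1 and C3 have the same parity, so for the cis isomer the two substituents are e,e in one chair and a,a in the other.
Chair I (cyano axial, carboxyl axial): E = 1.61 kcal/mol; chair II (cyano equatorial, carboxyl equatorial): E = 0.00 kcal/mol.
ΔG = 1.61 kcal/mol between the two chairs.
K = exp(ΔG/RT) with R = 1.987×10⁻³ kcal mol⁻¹ K⁻¹ and T = 323 K gives K ≈ 12.3.

K ≈ 12.3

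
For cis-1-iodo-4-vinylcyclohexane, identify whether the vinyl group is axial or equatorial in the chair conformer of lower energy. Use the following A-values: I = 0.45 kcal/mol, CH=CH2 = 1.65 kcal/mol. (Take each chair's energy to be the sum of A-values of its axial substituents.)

C1 and C4 have opposite parity, so for the cis isomer the two substituents are one axial and one equatorial in each chair.
Chair I (iodo axial, vinyl equatorial): E = 0.45 kcal/mol.
Chair II (iodo equatorial, vinyl axial): E = 1.65 kcal/mol.
Chair I is the more stable (lower-energy) conformer, and in that chair the vinyl group is equatorial.

equatorial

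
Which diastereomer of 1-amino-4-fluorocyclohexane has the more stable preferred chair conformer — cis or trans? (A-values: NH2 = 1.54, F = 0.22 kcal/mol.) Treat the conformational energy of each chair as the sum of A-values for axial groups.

trans

At 1,4 positions (parity opposite): cis → (a,e or e,a); trans → (e,e or a,a).
Best chair for cis: E = 0.22 kcal/mol; best chair for trans: E = 0.00 kcal/mol.
The trans isomer is lower by 0.22 kcal/mol.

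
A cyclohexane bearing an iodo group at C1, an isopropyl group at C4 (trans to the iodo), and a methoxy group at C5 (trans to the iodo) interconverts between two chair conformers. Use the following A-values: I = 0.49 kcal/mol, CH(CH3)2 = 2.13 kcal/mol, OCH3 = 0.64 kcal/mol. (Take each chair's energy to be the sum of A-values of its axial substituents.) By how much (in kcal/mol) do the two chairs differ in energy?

Chair I (iodo axial, isopropyl axial, methoxy equatorial): E = 2.62 kcal/mol.
Chair II (iodo equatorial, isopropyl equatorial, methoxy axial): E = 0.64 kcal/mol.
ΔE = 2.62 − 0.64 = 1.98 kcal/mol; chair II is more stable.

1.98 kcal/mol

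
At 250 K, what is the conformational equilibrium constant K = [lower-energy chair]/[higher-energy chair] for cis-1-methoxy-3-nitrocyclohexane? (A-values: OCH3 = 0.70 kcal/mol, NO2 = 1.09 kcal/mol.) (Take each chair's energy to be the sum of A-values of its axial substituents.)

C1 and C3 have the same parity, so for the cis isomer the two substituents are e,e in one chair and a,a in the other.
Chair I (methoxy axial, nitro axial): E = 1.79 kcal/mol; chair II (methoxy equatorial, nitro equatorial): E = 0.00 kcal/mol.
ΔG = 1.79 kcal/mol between the two chairs.
K = exp(ΔG/RT) with R = 1.987×10⁻³ kcal mol⁻¹ K⁻¹ and T = 250 K gives K ≈ 36.7.

K ≈ 36.7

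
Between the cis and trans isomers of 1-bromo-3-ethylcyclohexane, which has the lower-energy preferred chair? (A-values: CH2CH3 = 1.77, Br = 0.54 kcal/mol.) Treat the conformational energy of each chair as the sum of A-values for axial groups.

At 1,3 positions (parity same): cis → (e,e or a,a); trans → (a,e or e,a).
Best chair for cis: E = 0.00 kcal/mol; best chair for trans: E = 0.54 kcal/mol.
The cis isomer is lower by 0.54 kcal/mol.

cis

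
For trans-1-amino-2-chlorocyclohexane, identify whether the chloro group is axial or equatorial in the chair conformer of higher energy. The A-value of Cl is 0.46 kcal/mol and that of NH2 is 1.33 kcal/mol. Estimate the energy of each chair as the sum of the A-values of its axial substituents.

axial

C1 and C2 have opposite parity, so for the trans isomer the two substituents are e,e in one chair and a,a in the other.
Chair I (chloro axial, amino axial): E = 1.79 kcal/mol.
Chair II (chloro equatorial, amino equatorial): E = 0.00 kcal/mol.
Chair I is the less stable (higher-energy) conformer, and in that chair the chloro group is axial.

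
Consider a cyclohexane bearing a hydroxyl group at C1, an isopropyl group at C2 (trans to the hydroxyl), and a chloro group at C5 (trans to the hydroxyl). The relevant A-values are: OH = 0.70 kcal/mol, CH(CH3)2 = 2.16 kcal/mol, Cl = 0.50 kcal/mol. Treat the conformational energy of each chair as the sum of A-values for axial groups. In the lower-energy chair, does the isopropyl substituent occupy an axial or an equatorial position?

equatorial

Chair I (hydroxyl axial, isopropyl axial, chloro equatorial): E = 2.86 kcal/mol.
Chair II (hydroxyl equatorial, isopropyl equatorial, chloro axial): E = 0.50 kcal/mol.
Chair II is the more stable (lower-energy) conformer, and in that chair the isopropyl group is equatorial.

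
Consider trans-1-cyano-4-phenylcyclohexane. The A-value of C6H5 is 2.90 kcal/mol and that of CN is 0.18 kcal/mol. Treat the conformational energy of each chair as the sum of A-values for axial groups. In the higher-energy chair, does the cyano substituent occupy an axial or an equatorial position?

axial

C1 and C4 have opposite parity, so for the trans isomer the two substituents are e,e in one chair and a,a in the other.
Chair I (phenyl axial, cyano axial): E = 3.08 kcal/mol.
Chair II (phenyl equatorial, cyano equatorial): E = 0.00 kcal/mol.
Chair I is the less stable (higher-energy) conformer, and in that chair the cyano group is axial.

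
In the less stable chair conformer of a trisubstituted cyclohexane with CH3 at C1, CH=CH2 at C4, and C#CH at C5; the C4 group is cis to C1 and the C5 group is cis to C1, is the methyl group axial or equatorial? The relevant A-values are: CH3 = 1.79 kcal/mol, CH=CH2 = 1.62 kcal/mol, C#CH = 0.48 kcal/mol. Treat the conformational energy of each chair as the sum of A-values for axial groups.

Chair I (methyl axial, vinyl equatorial, ethynyl axial): E = 2.27 kcal/mol.
Chair II (methyl equatorial, vinyl axial, ethynyl equatorial): E = 1.62 kcal/mol.
Chair I is the less stable (higher-energy) conformer, and in that chair the methyl group is axial.

axial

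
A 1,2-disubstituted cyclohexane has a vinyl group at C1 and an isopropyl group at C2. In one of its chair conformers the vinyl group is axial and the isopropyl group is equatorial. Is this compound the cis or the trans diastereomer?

C1 and C2 have opposite parity, so their axial bonds point in opposite directions.
With opposite-parity carbons, two substituents on the same face are one axial and one equatorial; opposite faces give both axial or both equatorial.
Here the groups are axial/equatorial → same face → cis.

cis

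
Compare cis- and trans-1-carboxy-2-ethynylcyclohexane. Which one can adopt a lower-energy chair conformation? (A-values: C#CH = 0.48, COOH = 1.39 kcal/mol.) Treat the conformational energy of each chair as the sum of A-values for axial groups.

trans

At 1,2 positions (parity opposite): cis → (a,e or e,a); trans → (e,e or a,a).
Best chair for cis: E = 0.48 kcal/mol; best chair for trans: E = 0.00 kcal/mol.
The trans isomer is lower by 0.48 kcal/mol.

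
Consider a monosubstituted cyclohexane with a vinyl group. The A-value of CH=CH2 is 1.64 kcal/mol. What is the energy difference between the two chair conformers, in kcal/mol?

1.64 kcal/mol

A monosubstituted cyclohexane has one chair with the vinyl group axial (E = A = 1.64 kcal/mol) and one with it equatorial (E = 0).
ΔE = 1.64 − 0 = 1.64 kcal/mol.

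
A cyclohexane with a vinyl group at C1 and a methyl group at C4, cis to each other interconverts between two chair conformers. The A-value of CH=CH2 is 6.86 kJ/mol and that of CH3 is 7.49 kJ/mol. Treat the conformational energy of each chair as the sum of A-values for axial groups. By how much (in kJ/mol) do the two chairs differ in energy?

0.63 kJ/mol

C1 and C4 have opposite parity, so for the cis isomer the two substituents are one axial and one equatorial in each chair.
Chair I (vinyl axial, methyl equatorial): E = 6.86 kJ/mol.
Chair II (vinyl equatorial, methyl axial): E = 7.49 kJ/mol.
ΔE = 7.49 − 6.86 = 0.63 kJ/mol; chair I is more stable.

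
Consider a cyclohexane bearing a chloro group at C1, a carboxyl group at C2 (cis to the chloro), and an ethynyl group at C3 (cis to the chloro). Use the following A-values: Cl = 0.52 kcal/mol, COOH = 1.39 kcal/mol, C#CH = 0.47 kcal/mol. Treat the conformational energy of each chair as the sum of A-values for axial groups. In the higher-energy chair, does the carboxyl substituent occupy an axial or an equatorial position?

Chair I (chloro axial, carboxyl equatorial, ethynyl axial): E = 0.99 kcal/mol.
Chair II (chloro equatorial, carboxyl axial, ethynyl equatorial): E = 1.39 kcal/mol.
Chair II is the less stable (higher-energy) conformer, and in that chair the carboxyl group is axial.

axial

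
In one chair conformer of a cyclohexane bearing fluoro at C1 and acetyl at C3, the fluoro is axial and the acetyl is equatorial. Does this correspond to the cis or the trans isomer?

C1 and C3 have the same parity, so their axial bonds point in the same direction.
With same-parity carbons, two substituents on the same face are both axial or both equatorial; opposite faces give one of each.
Here the groups are axial/equatorial → opposite face → trans.

trans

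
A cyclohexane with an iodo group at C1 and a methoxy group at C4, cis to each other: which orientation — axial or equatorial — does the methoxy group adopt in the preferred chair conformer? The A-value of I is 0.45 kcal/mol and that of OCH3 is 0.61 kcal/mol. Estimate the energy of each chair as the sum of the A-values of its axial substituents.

C1 and C4 have opposite parity, so for the cis isomer the two substituents are one axial and one equatorial in each chair.
Chair I (iodo axial, methoxy equatorial): E = 0.45 kcal/mol.
Chair II (iodo equatorial, methoxy axial): E = 0.61 kcal/mol.
Chair I is the more stable (lower-energy) conformer, and in that chair the methoxy group is equatorial.

equatorial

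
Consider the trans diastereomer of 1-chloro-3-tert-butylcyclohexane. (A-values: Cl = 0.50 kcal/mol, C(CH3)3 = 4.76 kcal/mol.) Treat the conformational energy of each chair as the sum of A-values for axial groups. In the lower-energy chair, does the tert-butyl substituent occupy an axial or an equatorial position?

C1 and C3 have the same parity, so for the trans isomer the two substituents are one axial and one equatorial in each chair.
Chair I (chloro axial, tert-butyl equatorial): E = 0.50 kcal/mol.
Chair II (chloro equatorial, tert-butyl axial): E = 4.76 kcal/mol.
Chair I is the more stable (lower-energy) conformer, and in that chair the tert-butyl group is equatorial.

equatorial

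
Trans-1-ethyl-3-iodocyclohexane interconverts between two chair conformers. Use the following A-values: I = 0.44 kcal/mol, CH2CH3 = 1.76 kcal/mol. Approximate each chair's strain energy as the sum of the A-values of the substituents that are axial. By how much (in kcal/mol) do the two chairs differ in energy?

1.32 kcal/mol

C1 and C3 have the same parity, so for the trans isomer the two substituents are one axial and one equatorial in each chair.
Chair I (iodo axial, ethyl equatorial): E = 0.44 kcal/mol.
Chair II (iodo equatorial, ethyl axial): E = 1.76 kcal/mol.
ΔE = 1.76 − 0.44 = 1.32 kcal/mol; chair I is more stable.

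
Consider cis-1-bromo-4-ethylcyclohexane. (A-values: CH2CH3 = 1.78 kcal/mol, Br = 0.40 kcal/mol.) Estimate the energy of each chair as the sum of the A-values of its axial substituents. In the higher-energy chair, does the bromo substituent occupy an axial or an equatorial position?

equatorial

C1 and C4 have opposite parity, so for the cis isomer the two substituents are one axial and one equatorial in each chair.
Chair I (ethyl axial, bromo equatorial): E = 1.78 kcal/mol.
Chair II (ethyl equatorial, bromo axial): E = 0.40 kcal/mol.
Chair I is the less stable (higher-energy) conformer, and in that chair the bromo group is equatorial.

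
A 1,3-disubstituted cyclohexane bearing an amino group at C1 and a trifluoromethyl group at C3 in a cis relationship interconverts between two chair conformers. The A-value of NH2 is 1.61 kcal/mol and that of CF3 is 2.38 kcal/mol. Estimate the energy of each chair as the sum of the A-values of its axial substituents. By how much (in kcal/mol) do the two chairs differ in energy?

C1 and C3 have the same parity, so for the cis isomer the two substituents are e,e in one chair and a,a in the other.
Chair I (amino axial, trifluoromethyl axial): E = 3.99 kcal/mol.
Chair II (amino equatorial, trifluoromethyl equatorial): E = 0.00 kcal/mol.
ΔE = 3.99 − 0.00 = 3.99 kcal/mol; chair II is more stable.

3.99 kcal/mol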